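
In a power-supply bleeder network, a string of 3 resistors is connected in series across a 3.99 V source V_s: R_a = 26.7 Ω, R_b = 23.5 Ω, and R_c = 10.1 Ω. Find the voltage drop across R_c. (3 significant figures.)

ΣR = 26.7 + 23.5 + 10.1 = 60.30 Ω.
V = V_s · R/ΣR = 3.99 × 0.1675 = 0.6683 V.

V ≈ 0.668 V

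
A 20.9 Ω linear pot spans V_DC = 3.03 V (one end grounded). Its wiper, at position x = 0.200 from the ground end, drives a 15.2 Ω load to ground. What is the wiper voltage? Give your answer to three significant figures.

Lower segment x·R_p = 4.180 Ω; upper segment (1−x)·R_p = 16.72 Ω.
Lower segment in parallel with the load: 4.180 ‖ 15.2 = 3.278 Ω.
V_out = 3.03 × 3.278/(16.72 + 3.278) = 0.4967 V.

V_out ≈ 0.497 V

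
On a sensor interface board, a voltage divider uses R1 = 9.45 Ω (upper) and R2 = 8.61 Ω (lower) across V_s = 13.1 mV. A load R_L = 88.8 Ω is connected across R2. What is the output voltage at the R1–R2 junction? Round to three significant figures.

V_out ≈ 5.94 mV

First combine the lower leg with the load: R2 ‖ R_L = 7.849 Ω.
Voltage divider with the loaded lower leg: V_out = 13.1 × 7.849/(9.45 + 7.849) = 13.1 × 0.4537 = 5.944 mV.
(Unloaded it would be 6.25 mV; the load pulls it down.)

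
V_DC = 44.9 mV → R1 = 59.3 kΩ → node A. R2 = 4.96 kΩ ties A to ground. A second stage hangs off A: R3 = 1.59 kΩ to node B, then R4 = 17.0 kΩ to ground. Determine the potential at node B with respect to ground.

V_B ≈ 2.54 mV

Looking into the second stage from A: R3 + R4 = 18.59 kΩ appears in parallel with R2.
R2 ‖ (R3+R4) = 3.915 kΩ.
First divider: V_A = V_DC · 3.915/(59.3 + 3.915) = 2.781 mV.
Then the unloaded second divider: V_B = V_A × R4/(R3+R4) = 2.781 × 0.9145 = 2.543 mV.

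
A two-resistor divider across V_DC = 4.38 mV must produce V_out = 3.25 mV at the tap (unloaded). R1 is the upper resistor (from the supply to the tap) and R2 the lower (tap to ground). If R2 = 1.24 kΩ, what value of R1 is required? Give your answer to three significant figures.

R1 ≈ 0.431 kΩ

V_out/V_DC = R2/(R1+R2) = 0.7420.
Rearranging, R1 = R2·(1−k)/k = 1.24 × 0.3477 = 0.4311 kΩ.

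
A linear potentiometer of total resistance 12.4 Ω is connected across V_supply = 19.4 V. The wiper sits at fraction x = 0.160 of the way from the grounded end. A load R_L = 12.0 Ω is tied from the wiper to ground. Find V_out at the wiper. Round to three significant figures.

Lower segment x·R_p = 1.984 Ω; upper segment (1−x)·R_p = 10.42 Ω.
(x·R_p) ‖ R_L = 1.703 Ω.
V_out = 19.4 × 1.703/(10.42 + 1.703) = 2.725 V.

V_out ≈ 2.73 V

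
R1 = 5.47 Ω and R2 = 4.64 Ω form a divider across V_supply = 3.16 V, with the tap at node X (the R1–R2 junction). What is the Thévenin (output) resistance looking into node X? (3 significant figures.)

Zeroing V_supply shorts the top of R1 to ground, so R_th = R1 ‖ R2 = 2.510 Ω.

R_th ≈ 2.51 Ω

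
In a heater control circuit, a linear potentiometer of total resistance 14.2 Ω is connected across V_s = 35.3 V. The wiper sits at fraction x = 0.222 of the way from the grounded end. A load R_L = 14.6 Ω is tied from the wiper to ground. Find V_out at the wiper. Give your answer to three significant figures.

The pot divides into 11.05 Ω above the wiper and 3.152 Ω below.
(x·R_p) ‖ R_L = 2.593 Ω.
V_out = 35.3 × 2.593/(11.05 + 2.593) = 6.710 V.

V_out ≈ 6.71 V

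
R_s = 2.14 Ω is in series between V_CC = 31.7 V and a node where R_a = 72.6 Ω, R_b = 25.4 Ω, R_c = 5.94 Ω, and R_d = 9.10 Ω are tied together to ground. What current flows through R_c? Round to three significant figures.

Parallel bank: R_p = 1/(1/72.6 + 1/25.4 + 1/5.94 + 1/9.10) = 3.018 Ω.
V_A by voltage divider: V_A = 31.7 × 3.018/(2.14 + 3.018) = 18.55 V.
Branch current I = V_A/R_c = 18.55/5.94 = 3.122 A.

I ≈ 3.12 A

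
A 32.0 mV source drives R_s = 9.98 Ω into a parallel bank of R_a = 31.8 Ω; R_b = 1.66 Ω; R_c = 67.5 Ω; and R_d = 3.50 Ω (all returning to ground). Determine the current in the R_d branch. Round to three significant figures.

Combine the parallel branches: R_p = (1/31.8 + 1/1.66 + 1/67.5 + 1/3.50)⁻¹ = 1.070 Ω.
Node voltage V_A = V_in · R_p/(R_s + R_p) = 32.0 × 0.09685 = 3.099 mV.
Branch current I = V_A/R_d = 3.099/3.50 = 0.8855 mA.

I ≈ 0.885 mA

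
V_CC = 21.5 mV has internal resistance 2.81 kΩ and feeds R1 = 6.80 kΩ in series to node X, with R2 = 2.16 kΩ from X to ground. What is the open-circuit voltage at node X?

R1' = 2.81 + 6.80 = 9.610 kΩ (source resistance + R1).
Open-circuit (no load on X): V_th = V_CC · R2/(R1' + R2) = 21.5 × 2.16/(9.610 + 2.16) = 3.946 mV.

V_th ≈ 3.95 mV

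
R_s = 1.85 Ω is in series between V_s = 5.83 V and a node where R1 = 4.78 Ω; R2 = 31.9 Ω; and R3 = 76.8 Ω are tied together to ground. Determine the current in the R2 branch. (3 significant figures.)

I ≈ 0.124 A

Equivalent of the parallel group: R_p = 3.944 Ω.
V_A = 5.83 × 3.944/5.794 = 3.968 V.
I(R2) = V_A / R2 = 3.968/31.9 = 0.1244 A.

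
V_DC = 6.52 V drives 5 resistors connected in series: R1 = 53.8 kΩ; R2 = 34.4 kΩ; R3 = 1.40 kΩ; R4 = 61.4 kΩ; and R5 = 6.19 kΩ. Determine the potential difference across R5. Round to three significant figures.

V ≈ 0.257 V

ΣR = 53.8 + 34.4 + 1.40 + 61.4 + 6.19 = 157.2 kΩ.
Voltage divider: V = V_DC · (6.190 / 157.2) = 6.52 × 0.03938 = 0.2568 V.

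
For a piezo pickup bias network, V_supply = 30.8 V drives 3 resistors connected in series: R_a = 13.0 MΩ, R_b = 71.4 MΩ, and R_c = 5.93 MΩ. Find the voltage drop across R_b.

ΣR = 13.0 + 71.4 + 5.93 = 90.33 MΩ.
Voltage divider: V = V_supply · (71.40 / 90.33) = 30.8 × 0.7904 = 24.35 V.

V ≈ 24.3 V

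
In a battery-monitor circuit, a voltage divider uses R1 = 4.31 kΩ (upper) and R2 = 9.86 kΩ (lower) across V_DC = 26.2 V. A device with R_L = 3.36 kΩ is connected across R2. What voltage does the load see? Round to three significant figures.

V_out ≈ 9.63 V

The load sits in parallel with R2, giving an effective lower resistance R2' = R2·R_L/(R2+R_L) = 2.506 kΩ.
Then V_out = V_DC · R2'/(R1 + R2') = 26.2 × 2.506/6.816 = 9.633 V.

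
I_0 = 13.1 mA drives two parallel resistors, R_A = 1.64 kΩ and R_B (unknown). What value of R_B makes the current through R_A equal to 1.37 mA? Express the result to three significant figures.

R_B ≈ 0.192 kΩ

Two-branch current divider: I_A = I_0 · R_B/(R_A + R_B).
With f = 0.1046, R_B = R_A · f/(1−f) = 1.64 × 0.1168 = 0.1915 kΩ.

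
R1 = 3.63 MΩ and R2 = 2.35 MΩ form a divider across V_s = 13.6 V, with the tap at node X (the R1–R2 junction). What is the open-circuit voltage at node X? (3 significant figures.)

Open-circuit (no load on X): V_th = V_s · R2/(R1 + R2) = 13.6 × 2.35/(3.630 + 2.35) = 5.344 V.

V_th ≈ 5.34 V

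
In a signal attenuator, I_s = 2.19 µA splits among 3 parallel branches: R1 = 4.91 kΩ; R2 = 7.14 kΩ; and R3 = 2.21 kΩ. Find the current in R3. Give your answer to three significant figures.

I ≈ 1.24 µA

Conductances: ΣG = 1/4.91 + 1/7.14 + 1/2.21 = 0.7962 (1/kΩ).
By the current-divider rule, I = I_s · G_k/ΣG = 2.19 × 0.5683 = 1.245 µA.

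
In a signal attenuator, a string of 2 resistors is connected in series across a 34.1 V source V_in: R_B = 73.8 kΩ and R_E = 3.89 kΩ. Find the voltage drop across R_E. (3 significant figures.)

ΣR = 73.8 + 3.89 = 77.69 kΩ.
Voltage divider: V = V_in · (3.890 / 77.69) = 34.1 × 0.05007 = 1.707 V.

V ≈ 1.71 V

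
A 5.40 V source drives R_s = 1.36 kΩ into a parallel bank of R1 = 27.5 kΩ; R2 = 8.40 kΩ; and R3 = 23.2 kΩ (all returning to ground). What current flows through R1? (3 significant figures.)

Equivalent of the parallel group: R_p = 5.037 kΩ.
V_A = 5.40 × 5.037/6.397 = 4.252 V.
I(R1) = V_A / R1 = 4.252/27.5 = 0.1546 mA.

I ≈ 0.155 mA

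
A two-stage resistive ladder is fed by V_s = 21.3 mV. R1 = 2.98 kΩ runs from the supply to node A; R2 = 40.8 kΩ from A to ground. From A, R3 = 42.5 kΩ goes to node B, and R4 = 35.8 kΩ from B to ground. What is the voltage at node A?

The second stage (R3 + R4 = 78.30 kΩ) loads node A in parallel with R2.
Effective lower resistance at A: R2 ‖ 78.30 = 26.82 kΩ.
First divider: V_A = V_s · 26.82/(2.98 + 26.82) = 19.17 mV.

V_A ≈ 19.2 mV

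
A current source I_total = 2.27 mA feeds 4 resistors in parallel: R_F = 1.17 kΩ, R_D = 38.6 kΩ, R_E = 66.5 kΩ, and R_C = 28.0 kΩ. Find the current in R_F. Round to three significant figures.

Total conductance ΣG = 1/1.17 + 1/38.6 + 1/66.5 + 1/28.0 = 0.9314 (units of 1/kΩ).
Current divider: I(R_F) = I_total · G_k/ΣG = 2.27 × (0.8547/0.9314) = 2.27 × 0.9177 = 2.083 mA.

I ≈ 2.08 mA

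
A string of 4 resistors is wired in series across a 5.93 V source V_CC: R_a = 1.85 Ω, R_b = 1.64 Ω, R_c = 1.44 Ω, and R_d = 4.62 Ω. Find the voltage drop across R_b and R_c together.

V ≈ 1.91 V

ΣR = 1.85 + 1.64 + 1.44 + 4.62 = 9.550 Ω.
R_{R_b..R_c} = 1.64 + 1.44 = 3.080 Ω.
Voltage divider: V = V_CC · (3.080 / 9.550) = 5.93 × 0.3225 = 1.913 V.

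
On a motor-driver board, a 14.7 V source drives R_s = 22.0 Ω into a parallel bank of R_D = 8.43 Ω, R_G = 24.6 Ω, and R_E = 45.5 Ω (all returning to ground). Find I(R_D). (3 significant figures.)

Equivalent of the parallel group: R_p = 5.517 Ω.
V_A = 14.7 × 5.517/27.52 = 2.947 V.
Branch current I = V_A/R_D = 2.947/8.43 = 0.3496 A.

I ≈ 0.350 A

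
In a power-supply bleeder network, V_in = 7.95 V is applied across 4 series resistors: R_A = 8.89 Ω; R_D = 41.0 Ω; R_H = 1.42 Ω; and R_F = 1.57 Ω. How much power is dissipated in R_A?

P ≈ 0.201 W

The common current is I = 7.95/52.88 = 0.1503 A.
P = I²R = 0.02260 × 8.89 = 0.2009 W.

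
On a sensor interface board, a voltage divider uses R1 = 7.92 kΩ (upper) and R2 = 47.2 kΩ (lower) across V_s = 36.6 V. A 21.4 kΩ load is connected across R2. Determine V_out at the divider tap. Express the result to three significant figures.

The load sits in parallel with R2, giving an effective lower resistance R2' = R2·R_L/(R2+R_L) = 14.72 kΩ.
Voltage divider with the loaded lower leg: V_out = 36.6 × 14.72/(7.92 + 14.72) = 36.6 × 0.6502 = 23.80 V.
(Unloaded it would be 31.3 V; the load pulls it down.)

V_out ≈ 23.8 V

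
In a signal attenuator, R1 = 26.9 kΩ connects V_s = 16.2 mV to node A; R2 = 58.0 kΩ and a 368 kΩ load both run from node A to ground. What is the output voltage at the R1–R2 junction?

R2 ‖ R_L = (58.0 × 368)/(58.0 + 368) = 50.10 kΩ.
Voltage divider with the loaded lower leg: V_out = 16.2 × 50.10/(26.9 + 50.10) = 16.2 × 0.6507 = 10.54 mV.
(Unloaded it would be 11.1 mV; the load pulls it down.)

V_out ≈ 10.5 mV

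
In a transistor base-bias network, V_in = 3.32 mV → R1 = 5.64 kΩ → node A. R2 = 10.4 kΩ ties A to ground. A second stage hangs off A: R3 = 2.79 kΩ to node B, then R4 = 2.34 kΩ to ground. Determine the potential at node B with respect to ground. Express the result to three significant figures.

Node A sees R2 in parallel with the series input of stage 2, R3 + R4 = 5.130 kΩ.
Effective lower resistance at A: R2 ‖ 5.130 = 3.435 kΩ.
V_A = 3.32 × 3.435/(5.64 + 3.435) = 1.257 mV.
Then the unloaded second divider: V_B = V_A × R4/(R3+R4) = 1.257 × 0.4561 = 0.5733 mV.

V_B ≈ 0.573 mV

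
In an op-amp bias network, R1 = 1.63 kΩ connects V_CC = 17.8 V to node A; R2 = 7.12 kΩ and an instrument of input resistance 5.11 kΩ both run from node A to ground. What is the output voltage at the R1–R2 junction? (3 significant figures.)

The load sits in parallel with R2, giving an effective lower resistance R2' = R2·R_L/(R2+R_L) = 2.975 kΩ.
Now apply the divider: V_out = 17.8 × 0.6460 = 11.50 V.
(Unloaded it would be 14.5 V; the load pulls it down.)

V_out ≈ 11.5 V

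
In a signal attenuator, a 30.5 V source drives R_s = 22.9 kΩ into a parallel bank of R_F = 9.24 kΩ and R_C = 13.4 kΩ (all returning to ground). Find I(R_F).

I ≈ 0.636 mA

Equivalent of the parallel group: R_p = 5.469 kΩ.
V_A = 30.5 × 5.469/28.37 = 5.880 V.
I(R_F) = V_A / R_F = 5.880/9.24 = 0.6363 mA.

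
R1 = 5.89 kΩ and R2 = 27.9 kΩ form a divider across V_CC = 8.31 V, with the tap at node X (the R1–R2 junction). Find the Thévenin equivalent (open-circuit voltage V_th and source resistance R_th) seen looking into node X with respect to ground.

V_th ≈ 6.86 V, R_th ≈ 4.86 kΩ

Open-circuit (no load on X): V_th = V_CC · R2/(R1 + R2) = 8.31 × 27.9/(5.890 + 27.9) = 6.861 V.
Zeroing V_CC shorts the top of R1 to ground, so R_th = R1 ‖ R2 = 4.863 kΩ.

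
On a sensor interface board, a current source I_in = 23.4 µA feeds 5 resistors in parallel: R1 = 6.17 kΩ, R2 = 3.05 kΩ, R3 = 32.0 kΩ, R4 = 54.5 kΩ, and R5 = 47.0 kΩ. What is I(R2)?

I ≈ 13.7 µA

Conductances: ΣG = 1/6.17 + 1/3.05 + 1/32.0 + 1/54.5 + 1/47.0 = 0.5608 (1/kΩ).
R2 takes the fraction G_k/ΣG = 0.3279/0.5608 = 0.5846, so I = 23.4 × 0.5846 = 13.68 µA.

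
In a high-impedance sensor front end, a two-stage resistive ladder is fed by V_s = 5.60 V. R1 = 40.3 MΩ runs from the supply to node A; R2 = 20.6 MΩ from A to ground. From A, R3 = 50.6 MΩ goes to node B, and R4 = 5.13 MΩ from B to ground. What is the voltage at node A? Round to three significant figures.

Node A sees R2 in parallel with the series input of stage 2, R3 + R4 = 55.73 MΩ.
R2 ‖ (R3+R4) = 15.04 MΩ.
So V_A = 5.60 × 0.2718 = 1.522 V.

V_A ≈ 1.52 V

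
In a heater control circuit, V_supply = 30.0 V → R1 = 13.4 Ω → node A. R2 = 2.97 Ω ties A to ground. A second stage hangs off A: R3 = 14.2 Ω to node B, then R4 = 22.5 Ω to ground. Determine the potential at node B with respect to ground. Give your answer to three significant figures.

Node A sees R2 in parallel with the series input of stage 2, R3 + R4 = 36.70 Ω.
Effective lower resistance at A: R2 ‖ 36.70 = 2.748 Ω.
V_A = 30.0 × 2.748/(13.4 + 2.748) = 5.105 V.
Stage 2 is unloaded, so V_B = V_A · R4/(R3+R4) = 5.105 × 22.5/36.70 = 3.130 V.

V_B ≈ 3.13 V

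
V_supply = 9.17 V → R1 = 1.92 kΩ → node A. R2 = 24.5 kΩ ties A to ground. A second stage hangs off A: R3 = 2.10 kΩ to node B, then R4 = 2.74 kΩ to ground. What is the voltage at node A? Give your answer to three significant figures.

V_A ≈ 6.22 V

Node A sees R2 in parallel with the series input of stage 2, R3 + R4 = 4.840 kΩ.
R2 ‖ (R3+R4) = 4.042 kΩ.
So V_A = 9.17 × 0.6779 = 6.217 V.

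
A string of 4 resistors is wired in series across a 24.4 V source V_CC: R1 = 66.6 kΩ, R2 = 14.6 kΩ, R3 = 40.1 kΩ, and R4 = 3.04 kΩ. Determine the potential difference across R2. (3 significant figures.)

Series total: ΣR = 66.6 + 14.6 + 40.1 + 3.04 = 124.3 kΩ.
Voltage divider: V = V_CC · (14.60 / 124.3) = 24.4 × 0.1174 = 2.865 V.

V ≈ 2.87 V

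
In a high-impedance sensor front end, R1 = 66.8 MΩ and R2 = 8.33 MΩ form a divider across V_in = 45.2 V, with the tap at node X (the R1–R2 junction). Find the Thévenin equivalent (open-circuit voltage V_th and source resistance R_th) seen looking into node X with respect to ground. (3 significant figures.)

With X open, the divider is unloaded: V_th = 45.2 × 8.33/75.13 = 5.012 V.
Looking into X with the source shorted: R_th = R1·R2/(R1+R2) = 66.80 × 8.33/75.13 = 7.406 MΩ.

V_th ≈ 5.01 V, R_th ≈ 7.41 MΩ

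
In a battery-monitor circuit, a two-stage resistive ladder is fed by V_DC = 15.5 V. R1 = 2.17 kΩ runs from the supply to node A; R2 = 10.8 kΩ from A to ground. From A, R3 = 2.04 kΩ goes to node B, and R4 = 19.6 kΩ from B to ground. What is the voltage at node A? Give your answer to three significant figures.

Node A sees R2 in parallel with the series input of stage 2, R3 + R4 = 21.64 kΩ.
R2 ‖ (R3+R4) = 7.204 kΩ.
V_A = 15.5 × 7.204/(2.17 + 7.204) = 11.91 V.

V_A ≈ 11.9 V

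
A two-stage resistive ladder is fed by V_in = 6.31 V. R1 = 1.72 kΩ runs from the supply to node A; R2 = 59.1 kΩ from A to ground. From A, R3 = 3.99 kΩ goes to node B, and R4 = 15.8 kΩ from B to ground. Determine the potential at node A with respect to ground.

V_A ≈ 5.65 V

The second stage (R3 + R4 = 19.79 kΩ) loads node A in parallel with R2.
Effective lower resistance at A: R2 ‖ 19.79 = 14.83 kΩ.
V_A = 6.31 × 14.83/(1.72 + 14.83) = 5.654 V.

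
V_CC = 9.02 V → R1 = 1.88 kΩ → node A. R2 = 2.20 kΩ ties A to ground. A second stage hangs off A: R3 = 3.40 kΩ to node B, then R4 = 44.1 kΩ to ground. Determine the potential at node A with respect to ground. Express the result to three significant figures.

Node A sees R2 in parallel with the series input of stage 2, R3 + R4 = 47.50 kΩ.
Effective lower resistance at A: R2 ‖ 47.50 = 2.103 kΩ.
V_A = 9.02 × 2.103/(1.88 + 2.103) = 4.762 V.

V_A ≈ 4.76 V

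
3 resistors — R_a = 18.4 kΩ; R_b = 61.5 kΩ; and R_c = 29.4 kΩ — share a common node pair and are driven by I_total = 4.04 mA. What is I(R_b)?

I ≈ 0.628 mA

Conductances: ΣG = 1/18.4 + 1/61.5 + 1/29.4 = 0.1046 (1/kΩ).
R_b takes the fraction G_k/ΣG = 0.01626/0.1046 = 0.1554, so I = 4.04 × 0.1554 = 0.6279 mA.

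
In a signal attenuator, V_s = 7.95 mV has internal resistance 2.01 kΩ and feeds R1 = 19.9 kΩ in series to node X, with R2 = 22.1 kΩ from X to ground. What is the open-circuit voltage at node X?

V_th ≈ 3.99 mV

R1' = 2.01 + 19.9 = 21.91 kΩ (source resistance + R1).
With X open, the divider is unloaded: V_th = 7.95 × 22.1/44.01 = 3.992 mV.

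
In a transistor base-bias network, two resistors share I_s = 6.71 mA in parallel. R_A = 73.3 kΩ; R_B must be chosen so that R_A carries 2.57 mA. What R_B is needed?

Two-branch current divider: I_A = I_s · R_B/(R_A + R_B).
With f = 0.3830, R_B = R_A · f/(1−f) = 73.3 × 0.6208 = 45.50 kΩ.

R_B ≈ 45.5 kΩ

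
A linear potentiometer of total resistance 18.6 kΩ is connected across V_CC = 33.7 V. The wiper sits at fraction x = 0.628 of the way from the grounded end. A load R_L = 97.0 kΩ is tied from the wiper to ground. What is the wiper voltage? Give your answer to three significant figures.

V_out ≈ 20.3 V

The pot divides into 6.919 kΩ above the wiper and 11.68 kΩ below.
R_L loads the lower segment: effective lower R = 10.43 kΩ.
V_out = 33.7 × 10.43/(6.919 + 10.43) = 20.26 V.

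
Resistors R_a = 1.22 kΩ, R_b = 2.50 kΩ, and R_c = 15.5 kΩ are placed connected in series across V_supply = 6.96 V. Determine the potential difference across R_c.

ΣR = 1.22 + 2.50 + 15.5 = 19.22 kΩ.
Voltage divider: V = V_supply · (15.50 / 19.22) = 6.96 × 0.8065 = 5.613 V.

V ≈ 5.61 V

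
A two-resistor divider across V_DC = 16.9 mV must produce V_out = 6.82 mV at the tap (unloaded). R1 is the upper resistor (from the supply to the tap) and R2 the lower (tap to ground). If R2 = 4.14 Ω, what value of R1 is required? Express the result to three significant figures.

V_out/V_DC = R2/(R1+R2) = 0.4036.
Rearranging, R1 = R2·(1−k)/k = 4.14 × 1.478 = 6.119 Ω.

R1 ≈ 6.12 Ω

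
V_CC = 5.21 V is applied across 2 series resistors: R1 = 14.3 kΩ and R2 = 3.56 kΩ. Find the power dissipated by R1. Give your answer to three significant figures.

ΣR = 17.86 kΩ → I = 5.21/17.86 = 0.2917 mA.
V(R1) = I·R = 4.172 V; P = V·I = 4.172 × 0.2917 = 1.217 mW.

P ≈ 1.22 mW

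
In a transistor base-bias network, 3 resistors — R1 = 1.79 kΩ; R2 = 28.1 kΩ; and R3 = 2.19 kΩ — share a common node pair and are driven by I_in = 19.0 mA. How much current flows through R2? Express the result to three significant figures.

I ≈ 0.643 mA

Conductances: ΣG = 1/1.79 + 1/28.1 + 1/2.19 = 1.051 (1/kΩ).
Current divider: I(R2) = I_in · G_k/ΣG = 19.0 × (0.03559/1.051) = 19.0 × 0.03386 = 0.6434 mA.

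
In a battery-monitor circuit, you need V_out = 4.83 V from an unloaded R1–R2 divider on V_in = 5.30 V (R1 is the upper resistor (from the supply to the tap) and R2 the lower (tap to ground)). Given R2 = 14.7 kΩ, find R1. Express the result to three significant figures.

Required fraction k = V_out/V_in = 0.9113.
R1 = R2·(1/k − 1) = 14.7 × 0.09731 = 1.430 kΩ.

R1 ≈ 1.43 kΩ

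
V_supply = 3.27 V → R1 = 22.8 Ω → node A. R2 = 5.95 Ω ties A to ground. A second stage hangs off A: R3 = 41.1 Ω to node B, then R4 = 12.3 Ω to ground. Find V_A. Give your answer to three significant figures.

Looking into the second stage from A: R3 + R4 = 53.40 Ω appears in parallel with R2.
Effective lower resistance at A: R2 ‖ 53.40 = 5.353 Ω.
First divider: V_A = V_supply · 5.353/(22.8 + 5.353) = 0.6218 V.

V_A ≈ 0.622 V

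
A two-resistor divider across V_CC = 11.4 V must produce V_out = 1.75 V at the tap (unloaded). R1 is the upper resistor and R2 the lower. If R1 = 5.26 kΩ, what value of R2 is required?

R2 ≈ 0.954 kΩ

V_out/V_CC = R2/(R1+R2) = 0.1535.
So R2 = R1 · V_out/(V_CC − V_out) = 5.26 × 1.75/(11.4 − 1.75) = 5.26 × 0.1813 = 0.9539 kΩ.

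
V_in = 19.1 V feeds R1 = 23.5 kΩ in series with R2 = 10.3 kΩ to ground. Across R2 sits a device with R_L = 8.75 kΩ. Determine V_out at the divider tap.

First combine the lower leg with the load: R2 ‖ R_L = 4.731 kΩ.
Then V_out = V_in · R2'/(R1 + R2') = 19.1 × 4.731/28.23 = 3.201 V.

V_out ≈ 3.20 V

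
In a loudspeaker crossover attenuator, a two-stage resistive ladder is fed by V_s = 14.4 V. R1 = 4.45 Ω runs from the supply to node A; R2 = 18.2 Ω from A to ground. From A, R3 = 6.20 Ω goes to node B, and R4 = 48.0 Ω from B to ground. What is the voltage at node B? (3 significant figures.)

The second stage (R3 + R4 = 54.20 Ω) loads node A in parallel with R2.
Effective lower resistance at A: R2 ‖ 54.20 = 13.62 Ω.
So V_A = 14.4 × 0.7538 = 10.85 V.
V_B = V_A × 0.8856 = 9.613 V.

V_B ≈ 9.61 V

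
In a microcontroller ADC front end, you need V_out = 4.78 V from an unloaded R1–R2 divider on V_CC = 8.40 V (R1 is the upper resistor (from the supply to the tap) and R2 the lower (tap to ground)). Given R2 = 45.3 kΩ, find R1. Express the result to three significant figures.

V_out/V_CC = R2/(R1+R2) = 0.5690.
Rearranging, R1 = R2·(1−k)/k = 45.3 × 0.7573 = 34.31 kΩ.

R1 ≈ 34.3 kΩ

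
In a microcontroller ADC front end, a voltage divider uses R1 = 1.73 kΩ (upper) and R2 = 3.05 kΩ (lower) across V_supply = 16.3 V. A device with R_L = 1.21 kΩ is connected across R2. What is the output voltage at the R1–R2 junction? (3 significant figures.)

V_out ≈ 5.44 V

R2 ‖ R_L = (3.05 × 1.21)/(3.05 + 1.21) = 0.8663 kΩ.
Then V_out = V_supply · R2'/(R1 + R2') = 16.3 × 0.8663/2.596 = 5.439 V.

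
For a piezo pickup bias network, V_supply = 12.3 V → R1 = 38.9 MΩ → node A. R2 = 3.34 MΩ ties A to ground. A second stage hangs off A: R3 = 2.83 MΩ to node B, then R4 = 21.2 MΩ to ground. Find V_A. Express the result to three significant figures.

Node A sees R2 in parallel with the series input of stage 2, R3 + R4 = 24.03 MΩ.
Effective lower resistance at A: R2 ‖ 24.03 = 2.932 MΩ.
V_A = 12.3 × 2.932/(38.9 + 2.932) = 0.8622 V.

V_A ≈ 0.862 V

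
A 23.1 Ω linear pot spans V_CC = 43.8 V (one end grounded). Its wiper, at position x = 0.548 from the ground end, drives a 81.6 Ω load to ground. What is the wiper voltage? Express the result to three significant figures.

V_out ≈ 22.4 V

Split the track: R_lower = x·R_p = 12.66 Ω, R_upper = (1−x)·R_p = 10.44 Ω.
(x·R_p) ‖ R_L = 10.96 Ω.
Then V_out = V_CC · 10.96/(10.44 + 10.96) = 22.43 V.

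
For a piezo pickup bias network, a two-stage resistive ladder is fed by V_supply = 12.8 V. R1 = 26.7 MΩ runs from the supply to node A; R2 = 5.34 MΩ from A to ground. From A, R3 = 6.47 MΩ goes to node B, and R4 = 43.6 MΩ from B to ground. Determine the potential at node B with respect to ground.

V_B ≈ 1.71 V

Looking into the second stage from A: R3 + R4 = 50.07 MΩ appears in parallel with R2.
Effective lower resistance at A: R2 ‖ 50.07 = 4.825 MΩ.
So V_A = 12.8 × 0.1531 = 1.959 V.
V_B = V_A × 0.8708 = 1.706 V.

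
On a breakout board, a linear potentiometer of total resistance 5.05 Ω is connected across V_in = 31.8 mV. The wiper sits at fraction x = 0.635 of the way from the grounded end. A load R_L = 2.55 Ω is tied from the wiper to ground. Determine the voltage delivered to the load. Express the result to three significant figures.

V_out ≈ 13.8 mV

Lower segment x·R_p = 3.207 Ω; upper segment (1−x)·R_p = 1.843 Ω.
R_L loads the lower segment: effective lower R = 1.420 Ω.
Loaded-divider output: V_out = 31.8 × 0.4352 = 13.84 mV.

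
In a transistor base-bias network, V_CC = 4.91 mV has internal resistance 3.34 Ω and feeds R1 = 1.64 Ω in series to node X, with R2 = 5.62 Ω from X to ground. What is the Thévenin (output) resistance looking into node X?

R1' = 3.34 + 1.64 = 4.980 Ω (source resistance + R1).
Looking into X with the source shorted: R_th = R1'·R2/(R1'+R2) = 4.980 × 5.62/10.60 = 2.640 Ω.

R_th ≈ 2.64 Ω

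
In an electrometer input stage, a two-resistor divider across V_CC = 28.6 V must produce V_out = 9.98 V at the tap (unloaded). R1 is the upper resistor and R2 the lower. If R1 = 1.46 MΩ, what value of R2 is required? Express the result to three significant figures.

Required fraction k = V_out/V_CC = 0.3490.
R2 = R1 · 0.3490/(1 − 0.3490) = 0.7825 MΩ.

R2 ≈ 0.783 MΩ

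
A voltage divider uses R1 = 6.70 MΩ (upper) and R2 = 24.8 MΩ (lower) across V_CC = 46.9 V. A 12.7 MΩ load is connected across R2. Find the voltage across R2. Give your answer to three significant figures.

First combine the lower leg with the load: R2 ‖ R_L = 8.399 MΩ.
Voltage divider with the loaded lower leg: V_out = 46.9 × 8.399/(6.70 + 8.399) = 46.9 × 0.5563 = 26.09 V.

V_out ≈ 26.1 V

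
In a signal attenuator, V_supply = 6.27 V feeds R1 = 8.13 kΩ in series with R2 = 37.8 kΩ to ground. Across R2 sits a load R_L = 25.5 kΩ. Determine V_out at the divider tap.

V_out ≈ 4.09 V

R2 ‖ R_L = (37.8 × 25.5)/(37.8 + 25.5) = 15.23 kΩ.
Now apply the divider: V_out = 6.27 × 0.6519 = 4.088 V.
(Unloaded it would be 5.16 V; the load pulls it down.)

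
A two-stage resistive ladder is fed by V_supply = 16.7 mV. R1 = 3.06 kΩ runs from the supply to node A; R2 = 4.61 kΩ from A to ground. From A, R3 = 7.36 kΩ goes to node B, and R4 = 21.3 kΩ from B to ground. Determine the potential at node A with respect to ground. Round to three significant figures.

The second stage (R3 + R4 = 28.66 kΩ) loads node A in parallel with R2.
R2 ‖ (R3+R4) = 3.971 kΩ.
First divider: V_A = V_supply · 3.971/(3.06 + 3.971) = 9.432 mV.

V_A ≈ 9.43 mV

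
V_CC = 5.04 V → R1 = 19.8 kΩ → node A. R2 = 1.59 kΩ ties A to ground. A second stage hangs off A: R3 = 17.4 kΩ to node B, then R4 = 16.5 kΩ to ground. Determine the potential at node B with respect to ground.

V_B ≈ 0.175 V

Node A sees R2 in parallel with the series input of stage 2, R3 + R4 = 33.90 kΩ.
R2 ‖ (R3+R4) = 1.519 kΩ.
V_A = 5.04 × 1.519/(19.8 + 1.519) = 0.3591 V.
Stage 2 is unloaded, so V_B = V_A · R4/(R3+R4) = 0.3591 × 16.5/33.90 = 0.1748 V.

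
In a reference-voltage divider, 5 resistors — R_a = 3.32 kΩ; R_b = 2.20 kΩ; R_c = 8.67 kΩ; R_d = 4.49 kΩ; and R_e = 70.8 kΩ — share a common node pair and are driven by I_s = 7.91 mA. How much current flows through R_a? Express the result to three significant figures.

I ≈ 2.15 mA

ΣG = 1/3.32 + 1/2.20 + 1/8.67 + 1/4.49 + 1/70.8 = 1.108.
Current divider: I(R_a) = I_s · G_k/ΣG = 7.91 × (0.3012/1.108) = 7.91 × 0.2719 = 2.150 mA.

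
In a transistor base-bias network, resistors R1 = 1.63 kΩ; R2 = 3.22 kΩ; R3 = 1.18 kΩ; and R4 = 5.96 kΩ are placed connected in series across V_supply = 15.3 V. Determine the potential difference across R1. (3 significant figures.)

ΣR = 1.63 + 3.22 + 1.18 + 5.96 = 11.99 kΩ.
By the voltage-divider rule, V = 15.3 × 1.630/11.99 = 2.080 V.

V ≈ 2.08 V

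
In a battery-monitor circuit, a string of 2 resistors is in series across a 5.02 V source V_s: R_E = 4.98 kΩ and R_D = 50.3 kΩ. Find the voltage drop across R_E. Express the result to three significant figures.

V ≈ 0.452 V

Series total: ΣR = 4.98 + 50.3 = 55.28 kΩ.
Voltage divider: V = V_s · (4.980 / 55.28) = 5.02 × 0.09009 = 0.4522 V.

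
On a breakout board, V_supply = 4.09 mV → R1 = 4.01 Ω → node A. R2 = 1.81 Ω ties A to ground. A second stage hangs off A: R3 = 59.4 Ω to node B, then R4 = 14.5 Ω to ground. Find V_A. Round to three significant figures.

Looking into the second stage from A: R3 + R4 = 73.90 Ω appears in parallel with R2.
R2 ‖ (R3+R4) = 1.767 Ω.
First divider: V_A = V_supply · 1.767/(4.01 + 1.767) = 1.251 mV.

V_A ≈ 1.25 mV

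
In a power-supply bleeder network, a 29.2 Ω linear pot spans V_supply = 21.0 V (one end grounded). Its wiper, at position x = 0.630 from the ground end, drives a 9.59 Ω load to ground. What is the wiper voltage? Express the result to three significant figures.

V_out ≈ 7.74 V

The pot divides into 10.80 Ω above the wiper and 18.40 Ω below.
R_L loads the lower segment: effective lower R = 6.304 Ω.
V_out = 21.0 × 6.304/(10.80 + 6.304) = 7.738 V.
(Unloaded: V_out = x·V_supply = 13.2 V.)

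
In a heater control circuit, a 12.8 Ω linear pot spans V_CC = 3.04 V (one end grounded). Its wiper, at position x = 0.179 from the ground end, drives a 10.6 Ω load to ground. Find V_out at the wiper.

V_out ≈ 0.462 V

Split the track: R_lower = x·R_p = 2.291 Ω, R_upper = (1−x)·R_p = 10.51 Ω.
(x·R_p) ‖ R_L = 1.884 Ω.
V_out = 3.04 × 1.884/(10.51 + 1.884) = 0.4621 V.
(Unloaded: V_out = x·V_CC = 0.544 V.)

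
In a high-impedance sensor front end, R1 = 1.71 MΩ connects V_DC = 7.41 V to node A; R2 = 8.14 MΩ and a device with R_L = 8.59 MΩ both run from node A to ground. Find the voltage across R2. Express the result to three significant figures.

V_out ≈ 5.26 V

R2 ‖ R_L = (8.14 × 8.59)/(8.14 + 8.59) = 4.179 MΩ.
Now apply the divider: V_out = 7.41 × 0.7097 = 5.259 V.
(Unloaded it would be 6.12 V; the load pulls it down.)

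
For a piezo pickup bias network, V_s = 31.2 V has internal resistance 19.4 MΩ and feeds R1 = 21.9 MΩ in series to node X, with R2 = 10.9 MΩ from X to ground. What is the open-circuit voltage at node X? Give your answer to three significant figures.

R1' = 19.4 + 21.9 = 41.30 MΩ (source resistance + R1).
V_th is the unloaded tap voltage: V_s · R2/(R1'+R2) = 31.2 × 0.2088 = 6.515 V.

V_th ≈ 6.51 V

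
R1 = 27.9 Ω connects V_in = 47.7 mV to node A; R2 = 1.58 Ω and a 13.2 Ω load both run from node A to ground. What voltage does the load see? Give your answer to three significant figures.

V_out ≈ 2.30 mV

First combine the lower leg with the load: R2 ‖ R_L = 1.411 Ω.
Now apply the divider: V_out = 47.7 × 0.04814 = 2.296 mV.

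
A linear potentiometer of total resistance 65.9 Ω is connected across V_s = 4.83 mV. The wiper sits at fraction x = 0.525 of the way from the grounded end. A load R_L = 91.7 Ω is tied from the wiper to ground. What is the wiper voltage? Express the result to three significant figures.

The pot divides into 31.30 Ω above the wiper and 34.60 Ω below.
Lower segment in parallel with the load: 34.60 ‖ 91.7 = 25.12 Ω.
V_out = 4.83 × 25.12/(31.30 + 25.12) = 2.150 mV.

V_out ≈ 2.15 mV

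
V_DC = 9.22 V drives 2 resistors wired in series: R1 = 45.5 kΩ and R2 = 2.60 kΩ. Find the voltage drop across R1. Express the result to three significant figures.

V ≈ 8.72 V

ΣR = 45.5 + 2.60 = 48.10 kΩ.
Voltage divider: V = V_DC · (45.50 / 48.10) = 9.22 × 0.9459 = 8.722 V.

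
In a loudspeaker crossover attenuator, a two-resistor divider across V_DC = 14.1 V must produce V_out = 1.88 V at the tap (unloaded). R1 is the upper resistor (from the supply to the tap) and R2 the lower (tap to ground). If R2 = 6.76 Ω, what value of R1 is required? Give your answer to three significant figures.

R1 ≈ 43.9 Ω

The divider ratio is R2/(R1+R2) = 1.88/14.1 = 0.1333.
Rearranging, R1 = R2·(1−k)/k = 6.76 × 6.500 = 43.94 Ω.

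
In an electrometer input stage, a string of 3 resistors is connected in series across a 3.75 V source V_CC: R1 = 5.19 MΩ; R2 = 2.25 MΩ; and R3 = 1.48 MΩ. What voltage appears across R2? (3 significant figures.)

V ≈ 0.946 V

ΣR = 5.19 + 2.25 + 1.48 = 8.920 MΩ.
V = V_CC · R/ΣR = 3.75 × 0.2522 = 0.9459 V.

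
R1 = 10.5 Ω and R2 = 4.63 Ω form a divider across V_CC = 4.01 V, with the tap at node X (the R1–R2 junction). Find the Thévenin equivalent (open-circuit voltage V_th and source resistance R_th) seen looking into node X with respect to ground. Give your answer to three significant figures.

V_th ≈ 1.23 V, R_th ≈ 3.21 Ω

With X open, the divider is unloaded: V_th = 4.01 × 4.63/15.13 = 1.227 V.
Zeroing V_CC shorts the top of R1 to ground, so R_th = R1 ‖ R2 = 3.213 Ω.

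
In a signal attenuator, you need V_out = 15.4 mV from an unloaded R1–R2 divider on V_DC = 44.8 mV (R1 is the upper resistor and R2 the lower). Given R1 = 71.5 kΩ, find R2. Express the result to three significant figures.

The divider ratio is R2/(R1+R2) = 15.4/44.8 = 0.3438.
So R2 = R1 · V_out/(V_DC − V_out) = 71.5 × 15.4/(44.8 − 15.4) = 71.5 × 0.5238 = 37.45 kΩ.

R2 ≈ 37.5 kΩ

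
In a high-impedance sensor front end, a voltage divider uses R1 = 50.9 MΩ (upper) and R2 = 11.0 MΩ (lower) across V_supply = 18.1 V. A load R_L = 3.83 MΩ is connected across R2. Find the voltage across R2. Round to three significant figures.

V_out ≈ 0.957 V

R2 ‖ R_L = (11.0 × 3.83)/(11.0 + 3.83) = 2.841 MΩ.
Now apply the divider: V_out = 18.1 × 0.05286 = 0.9568 V.
(Unloaded it would be 3.22 V; the load pulls it down.)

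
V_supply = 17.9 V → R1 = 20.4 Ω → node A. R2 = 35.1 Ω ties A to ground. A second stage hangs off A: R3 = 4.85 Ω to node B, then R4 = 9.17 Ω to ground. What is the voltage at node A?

V_A ≈ 5.90 V

Node A sees R2 in parallel with the series input of stage 2, R3 + R4 = 14.02 Ω.
R2 ‖ (R3+R4) = 10.02 Ω.
First divider: V_A = V_supply · 10.02/(20.4 + 10.02) = 5.895 V.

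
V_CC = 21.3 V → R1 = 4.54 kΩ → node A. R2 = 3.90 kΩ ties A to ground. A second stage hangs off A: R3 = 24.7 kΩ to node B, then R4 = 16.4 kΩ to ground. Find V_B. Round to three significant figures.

Node A sees R2 in parallel with the series input of stage 2, R3 + R4 = 41.10 kΩ.
Effective lower resistance at A: R2 ‖ 41.10 = 3.562 kΩ.
First divider: V_A = V_CC · 3.562/(4.54 + 3.562) = 9.364 V.
Then the unloaded second divider: V_B = V_A × R4/(R3+R4) = 9.364 × 0.3990 = 3.737 V.

V_B ≈ 3.74 V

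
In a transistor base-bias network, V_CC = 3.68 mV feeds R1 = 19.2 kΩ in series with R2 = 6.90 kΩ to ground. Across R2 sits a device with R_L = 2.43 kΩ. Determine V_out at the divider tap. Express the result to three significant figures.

V_out ≈ 0.315 mV

The load sits in parallel with R2, giving an effective lower resistance R2' = R2·R_L/(R2+R_L) = 1.797 kΩ.
Voltage divider with the loaded lower leg: V_out = 3.68 × 1.797/(19.2 + 1.797) = 3.68 × 0.08559 = 0.3150 mV.
(Unloaded it would be 0.973 mV; the load pulls it down.)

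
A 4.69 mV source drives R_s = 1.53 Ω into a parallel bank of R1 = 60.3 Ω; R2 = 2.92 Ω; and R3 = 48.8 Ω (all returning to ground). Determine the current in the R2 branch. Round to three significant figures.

Equivalent of the parallel group: R_p = 2.635 Ω.
Node voltage V_A = V_CC · R_p/(R_s + R_p) = 4.69 × 0.6326 = 2.967 mV.
I(R2) = V_A / R2 = 2.967/2.92 = 1.016 mA.
(Check via current divider: I_total = 1.126 mA; share G_k/ΣG = 0.9023 → same result.)

I ≈ 1.02 mA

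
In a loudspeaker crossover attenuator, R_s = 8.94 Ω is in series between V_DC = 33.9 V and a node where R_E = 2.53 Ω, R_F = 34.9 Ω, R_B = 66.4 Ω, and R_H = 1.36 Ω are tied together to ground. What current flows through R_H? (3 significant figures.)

I ≈ 2.17 A

Combine the parallel branches: R_p = (1/2.53 + 1/34.9 + 1/66.4 + 1/1.36)⁻¹ = 0.8516 Ω.
V_A by voltage divider: V_A = 33.9 × 0.8516/(8.94 + 0.8516) = 2.948 V.
I(R_H) = V_A / R_H = 2.948/1.36 = 2.168 A.
(Check via current divider: I_total = 3.462 A; share G_k/ΣG = 0.6262 → same result.)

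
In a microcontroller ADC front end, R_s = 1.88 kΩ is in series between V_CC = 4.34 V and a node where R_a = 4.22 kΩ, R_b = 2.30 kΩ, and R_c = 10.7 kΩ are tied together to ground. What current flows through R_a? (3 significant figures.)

Parallel bank: R_p = 1/(1/4.22 + 1/2.30 + 1/10.7) = 1.307 kΩ.
V_A by voltage divider: V_A = 4.34 × 1.307/(1.88 + 1.307) = 1.780 V.
I(R_a) = V_A / R_a = 1.780/4.22 = 0.4217 mA.

I ≈ 0.422 mA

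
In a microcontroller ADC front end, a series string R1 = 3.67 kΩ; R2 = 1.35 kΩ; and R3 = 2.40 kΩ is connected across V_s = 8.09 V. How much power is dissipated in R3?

P ≈ 2.85 mW

The common current is I = 8.09/7.420 = 1.090 mA.
V(R3) = I·R = 2.617 V; P = V·I = 2.617 × 1.090 = 2.853 mW.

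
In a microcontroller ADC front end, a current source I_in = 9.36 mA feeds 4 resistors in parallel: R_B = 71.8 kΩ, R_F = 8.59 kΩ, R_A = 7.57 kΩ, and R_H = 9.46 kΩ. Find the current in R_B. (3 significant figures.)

Total conductance ΣG = 1/71.8 + 1/8.59 + 1/7.57 + 1/9.46 = 0.3682 (units of 1/kΩ).
Current divider: I(R_B) = I_in · G_k/ΣG = 9.36 × (0.01393/0.3682) = 9.36 × 0.03783 = 0.3541 mA.

I ≈ 0.354 mA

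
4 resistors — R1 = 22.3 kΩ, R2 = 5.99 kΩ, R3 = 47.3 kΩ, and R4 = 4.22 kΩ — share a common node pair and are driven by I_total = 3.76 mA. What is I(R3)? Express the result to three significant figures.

I ≈ 0.169 mA

Total conductance ΣG = 1/22.3 + 1/5.99 + 1/47.3 + 1/4.22 = 0.4699 (units of 1/kΩ).
R3 takes the fraction G_k/ΣG = 0.02114/0.4699 = 0.04499, so I = 3.76 × 0.04499 = 0.1692 mA.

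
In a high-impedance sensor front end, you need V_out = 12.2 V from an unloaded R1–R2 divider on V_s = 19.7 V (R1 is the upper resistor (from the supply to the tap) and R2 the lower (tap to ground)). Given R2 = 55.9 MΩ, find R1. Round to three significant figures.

R1 ≈ 34.4 MΩ

Required fraction k = V_out/V_s = 0.6193.
Rearranging, R1 = R2·(1−k)/k = 55.9 × 0.6148 = 34.36 MΩ.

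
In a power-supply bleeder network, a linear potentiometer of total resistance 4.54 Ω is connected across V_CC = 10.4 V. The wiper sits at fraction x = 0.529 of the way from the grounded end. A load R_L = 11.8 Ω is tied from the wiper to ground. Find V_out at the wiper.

Lower segment x·R_p = 2.402 Ω; upper segment (1−x)·R_p = 2.138 Ω.
R_L loads the lower segment: effective lower R = 1.996 Ω.
Then V_out = V_CC · 1.996/(2.138 + 1.996) = 5.020 V.
(Unloaded: V_out = x·V_CC = 5.50 V.)

V_out ≈ 5.02 V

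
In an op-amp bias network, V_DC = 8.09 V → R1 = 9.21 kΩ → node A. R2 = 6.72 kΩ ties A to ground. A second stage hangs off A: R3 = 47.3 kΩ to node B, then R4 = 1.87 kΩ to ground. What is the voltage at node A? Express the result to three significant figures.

V_A ≈ 3.16 V

The second stage (R3 + R4 = 49.17 kΩ) loads node A in parallel with R2.
R2 ‖ (R3+R4) = 5.912 kΩ.
So V_A = 8.09 × 0.3910 = 3.163 V.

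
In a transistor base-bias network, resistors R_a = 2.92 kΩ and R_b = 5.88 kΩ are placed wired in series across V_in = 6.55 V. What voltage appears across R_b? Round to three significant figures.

V ≈ 4.38 V

ΣR = 2.92 + 5.88 = 8.800 kΩ.
Voltage divider: V = V_in · (5.880 / 8.800) = 6.55 × 0.6682 = 4.377 V.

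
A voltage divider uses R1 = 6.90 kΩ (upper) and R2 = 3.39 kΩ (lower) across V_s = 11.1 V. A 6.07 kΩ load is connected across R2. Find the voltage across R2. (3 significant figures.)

R2 ‖ R_L = (3.39 × 6.07)/(3.39 + 6.07) = 2.175 kΩ.
Voltage divider with the loaded lower leg: V_out = 11.1 × 2.175/(6.90 + 2.175) = 11.1 × 0.2397 = 2.661 V.

V_out ≈ 2.66 V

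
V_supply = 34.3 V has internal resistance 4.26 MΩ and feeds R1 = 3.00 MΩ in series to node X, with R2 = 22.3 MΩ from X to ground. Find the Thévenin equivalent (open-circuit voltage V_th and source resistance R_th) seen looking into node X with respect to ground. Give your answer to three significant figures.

V_th ≈ 25.9 V, R_th ≈ 5.48 MΩ

R1' = 4.26 + 3.00 = 7.260 MΩ (source resistance + R1).
Open-circuit (no load on X): V_th = V_supply · R2/(R1' + R2) = 34.3 × 22.3/(7.260 + 22.3) = 25.88 V.
Looking into X with the source shorted: R_th = R1'·R2/(R1'+R2) = 7.260 × 22.3/29.56 = 5.477 MΩ.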